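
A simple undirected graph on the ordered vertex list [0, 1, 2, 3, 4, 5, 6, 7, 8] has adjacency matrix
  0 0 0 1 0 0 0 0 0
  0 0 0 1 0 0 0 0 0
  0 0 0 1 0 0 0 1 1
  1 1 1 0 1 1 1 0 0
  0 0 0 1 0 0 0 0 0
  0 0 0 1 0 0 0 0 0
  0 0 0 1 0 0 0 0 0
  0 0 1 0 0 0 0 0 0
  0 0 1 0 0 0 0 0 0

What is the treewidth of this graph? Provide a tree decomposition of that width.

Treewidth 1.
Bags: B1 = {2, 3}  B2 = {0, 3}  B3 = {3, 6}  B4 = {2, 7}  B5 = {3, 5}  B6 = {3, 4}  B7 = {1, 3}  B8 = {2, 8}
Tree: B1–B2, B1–B3, B1–B4, B3–B5, B1–B6, B6–B7, B4–B8

Every bag has size at most 2, so the width is 2 − 1 = 1 and tw(G) ≤ 1. G has an edge, so its treewidth is at least 1. Combining the bounds, tw(G) = 1.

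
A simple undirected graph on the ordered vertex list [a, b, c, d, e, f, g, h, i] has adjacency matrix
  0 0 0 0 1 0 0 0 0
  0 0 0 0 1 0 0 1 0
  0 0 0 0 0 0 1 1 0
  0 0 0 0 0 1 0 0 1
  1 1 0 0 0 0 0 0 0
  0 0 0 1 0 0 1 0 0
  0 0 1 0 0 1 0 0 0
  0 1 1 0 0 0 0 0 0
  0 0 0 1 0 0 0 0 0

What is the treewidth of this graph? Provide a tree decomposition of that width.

Treewidth 1.
One such decomposition:
Bags: B1 = {d, i}  B2 = {d, f}  B3 = {f, g}  B4 = {c, g}  B5 = {c, h}  B6 = {b, h}  B7 = {b, e}  B8 = {a, e}
Tree: B1–B2, B2–B3, B3–B4, B4–B5, B5–B6, B6–B7, B7–B8

Every bag has size at most 2, so the width is 2 − 1 = 1 and tw(G) ≤ 1. Since G has at least one edge (e.g. i–d), it is not an edgeless graph, so tw(G) ≥ 1. Hence tw(G) = 1 exactly.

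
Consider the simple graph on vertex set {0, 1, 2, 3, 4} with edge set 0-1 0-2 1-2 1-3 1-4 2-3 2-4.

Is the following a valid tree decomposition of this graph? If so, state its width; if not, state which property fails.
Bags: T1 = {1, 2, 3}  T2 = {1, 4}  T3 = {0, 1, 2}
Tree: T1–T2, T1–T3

No — edge (2,4) lies in no bag.

A tree decomposition must satisfy three properties: every vertex lies in some bag; for every edge, both endpoints lie together in some bag; and for every vertex, the bags containing it form a connected subtree. Here edge (2,4) lies in no bag, so the decomposition is invalid.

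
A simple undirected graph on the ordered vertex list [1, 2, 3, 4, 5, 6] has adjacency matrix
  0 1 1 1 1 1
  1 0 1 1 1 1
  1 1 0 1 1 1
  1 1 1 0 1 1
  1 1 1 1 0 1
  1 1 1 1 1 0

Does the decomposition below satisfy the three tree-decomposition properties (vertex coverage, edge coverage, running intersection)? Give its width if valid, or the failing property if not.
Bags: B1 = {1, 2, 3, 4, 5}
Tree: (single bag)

A tree decomposition must satisfy three properties: every vertex lies in some bag; for every edge, both endpoints lie together in some bag; and for every vertex, the bags containing it form a connected subtree. Here vertex 6 appears in no bag, so the decomposition is invalid.

No — vertex 6 appears in no bag.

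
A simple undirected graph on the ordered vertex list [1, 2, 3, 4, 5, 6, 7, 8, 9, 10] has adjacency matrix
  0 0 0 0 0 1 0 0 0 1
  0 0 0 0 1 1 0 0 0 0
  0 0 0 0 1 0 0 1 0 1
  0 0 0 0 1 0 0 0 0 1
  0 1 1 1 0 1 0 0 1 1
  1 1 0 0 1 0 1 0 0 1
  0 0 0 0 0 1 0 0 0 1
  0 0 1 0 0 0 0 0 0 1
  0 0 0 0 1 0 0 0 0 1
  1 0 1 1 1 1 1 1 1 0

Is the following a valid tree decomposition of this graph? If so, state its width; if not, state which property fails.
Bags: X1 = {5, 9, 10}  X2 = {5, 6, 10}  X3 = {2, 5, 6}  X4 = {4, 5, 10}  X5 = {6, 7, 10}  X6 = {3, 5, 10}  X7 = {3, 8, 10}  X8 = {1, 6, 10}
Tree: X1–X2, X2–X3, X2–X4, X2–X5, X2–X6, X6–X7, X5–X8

Every vertex of G appears in some bag (union = {1, 2, 3, 4, 5, 6, 7, 8, 9, 10}); every edge is covered by a bag; and for each vertex v the set of bags containing v is connected in the bag tree. The decomposition is therefore valid. The largest bag has 3 vertices, so the width is 2.

Yes; width 2.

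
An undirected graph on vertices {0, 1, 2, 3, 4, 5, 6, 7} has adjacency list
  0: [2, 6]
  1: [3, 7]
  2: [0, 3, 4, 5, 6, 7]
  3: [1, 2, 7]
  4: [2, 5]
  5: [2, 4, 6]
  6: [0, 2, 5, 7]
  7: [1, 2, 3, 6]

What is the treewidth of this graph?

2

A width-2 tree decomposition is:
Bags: B1 = {2, 6, 7}  B2 = {2, 5, 6}  B3 = {2, 4, 5}  B4 = {2, 3, 7}  B5 = {1, 3, 7}  B6 = {0, 2, 6}
Tree: B1–B2, B2–B3, B1–B4, B4–B5, B2–B6
The largest bag has 3 vertices, giving width 2; this decomposition certifies tw(G) ≤ 2. Conversely, {1, 3, 7} is a clique of size 3, and the vertices of any clique must share a bag in every tree decomposition; so some bag has ≥ 3 vertices and tw(G) ≥ 2. Hence tw(G) = 2 exactly.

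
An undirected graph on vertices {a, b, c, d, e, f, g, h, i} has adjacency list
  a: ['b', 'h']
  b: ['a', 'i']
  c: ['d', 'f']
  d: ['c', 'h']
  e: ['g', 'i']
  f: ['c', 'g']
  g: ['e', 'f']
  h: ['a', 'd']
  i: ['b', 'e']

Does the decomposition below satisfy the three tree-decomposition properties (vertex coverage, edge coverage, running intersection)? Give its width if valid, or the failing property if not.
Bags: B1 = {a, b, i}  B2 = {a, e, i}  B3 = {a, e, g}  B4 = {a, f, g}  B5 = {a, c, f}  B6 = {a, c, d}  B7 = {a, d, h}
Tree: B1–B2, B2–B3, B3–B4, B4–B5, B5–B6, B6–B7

Yes; width 2.

Checking the three conditions: (i) the bags cover all of {a, b, c, d, e, f, g, h, i}; (ii) for each edge, some bag contains both endpoints; (iii) the bags containing any fixed vertex form a subtree. All hold, so the decomposition is valid with width 3 − 1 = 2.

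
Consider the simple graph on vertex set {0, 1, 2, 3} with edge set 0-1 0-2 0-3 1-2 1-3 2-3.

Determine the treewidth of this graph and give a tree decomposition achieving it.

Treewidth 3.
One optimal decomposition is:
Bags: B1 = {0, 1, 2, 3}
Tree: (single bag)

A single bag containing all 4 vertices is trivially a valid decomposition of width 3. On the other hand G contains the 4-clique {0, 1, 2, 3}. A clique must lie in a single bag of any decomposition, so no decomposition can have width below 3. Combining the bounds, tw(G) = 3.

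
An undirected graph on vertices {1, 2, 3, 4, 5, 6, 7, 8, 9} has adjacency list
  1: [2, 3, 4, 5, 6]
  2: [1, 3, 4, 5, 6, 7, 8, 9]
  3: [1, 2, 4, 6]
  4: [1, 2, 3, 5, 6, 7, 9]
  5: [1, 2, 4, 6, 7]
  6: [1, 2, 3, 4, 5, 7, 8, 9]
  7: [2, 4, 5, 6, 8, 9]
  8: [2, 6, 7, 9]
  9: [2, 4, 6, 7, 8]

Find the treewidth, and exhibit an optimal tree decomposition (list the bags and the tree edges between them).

Treewidth 4.
One such decomposition:
Bags: B1 = {2, 4, 5, 6, 7}  B2 = {2, 4, 6, 7, 9}  B3 = {1, 2, 4, 5, 6}  B4 = {1, 2, 3, 4, 6}  B5 = {2, 6, 7, 8, 9}
Tree: B1–B2, B1–B3, B3–B4, B2–B5

The largest bag has 5 vertices, giving width 4; this decomposition certifies tw(G) ≤ 4. Conversely, {2, 6, 7, 8, 9} is a clique of size 5, and the vertices of any clique must share a bag in every tree decomposition; so some bag has ≥ 5 vertices and tw(G) ≥ 4. Combining the bounds, tw(G) = 4.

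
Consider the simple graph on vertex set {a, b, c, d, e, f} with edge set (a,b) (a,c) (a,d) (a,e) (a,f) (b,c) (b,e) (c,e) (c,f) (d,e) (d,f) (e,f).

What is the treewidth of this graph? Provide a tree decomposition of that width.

The largest bag has 4 vertices, giving width 3; this decomposition certifies tw(G) ≤ 3. On the other hand G contains the 4-clique {a, d, e, f}. A clique must lie in a single bag of any decomposition, so no decomposition can have width below 3. Hence tw(G) = 3 exactly.

Treewidth 3.
Bags: B1 = {a, c, e, f}  B2 = {a, d, e, f}  B3 = {a, b, c, e}
Tree: B1–B2, B1–B3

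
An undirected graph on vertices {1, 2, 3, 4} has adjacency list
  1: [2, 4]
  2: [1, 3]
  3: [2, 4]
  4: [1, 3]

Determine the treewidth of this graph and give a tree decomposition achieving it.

The largest bag has 3 vertices, giving width 2; this decomposition certifies tw(G) ≤ 2. The edges 4–3–2–1–4 form a cycle, so G is not a tree and its treewidth is at least 2. Therefore the treewidth is 2.

Treewidth 2.
Bags: B1 = {2, 3, 4}  B2 = {1, 2, 4}
Tree: B1–B2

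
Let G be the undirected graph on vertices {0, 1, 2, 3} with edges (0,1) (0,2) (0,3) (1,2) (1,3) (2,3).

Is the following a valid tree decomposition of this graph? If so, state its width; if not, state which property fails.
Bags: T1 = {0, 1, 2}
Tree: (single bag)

A tree decomposition must satisfy three properties: every vertex lies in some bag; for every edge, both endpoints lie together in some bag; and for every vertex, the bags containing it form a connected subtree. Here vertex 3 appears in no bag, so the decomposition is invalid.

No — vertex 3 appears in no bag.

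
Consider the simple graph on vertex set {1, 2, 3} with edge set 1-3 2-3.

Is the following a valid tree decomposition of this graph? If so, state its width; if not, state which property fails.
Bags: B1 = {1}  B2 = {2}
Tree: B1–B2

A tree decomposition must satisfy three properties: every vertex lies in some bag; for every edge, both endpoints lie together in some bag; and for every vertex, the bags containing it form a connected subtree. Here vertex 3 appears in no bag, so the decomposition is invalid.

No — vertex 3 appears in no bag.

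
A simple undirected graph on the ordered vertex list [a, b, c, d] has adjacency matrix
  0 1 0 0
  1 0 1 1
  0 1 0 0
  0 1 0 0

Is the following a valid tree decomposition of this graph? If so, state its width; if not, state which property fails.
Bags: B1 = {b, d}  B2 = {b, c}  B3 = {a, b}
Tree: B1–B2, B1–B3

Checking the three conditions: (i) the bags cover all of {a, b, c, d}; (ii) for each edge, some bag contains both endpoints; (iii) the bags containing any fixed vertex form a subtree. All hold, so the decomposition is valid with width 2 − 1 = 1.

Yes; width 1.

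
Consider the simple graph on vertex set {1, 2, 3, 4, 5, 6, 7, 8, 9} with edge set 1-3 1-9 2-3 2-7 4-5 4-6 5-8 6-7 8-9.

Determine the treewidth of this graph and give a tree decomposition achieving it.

The largest bag has 3 vertices, giving width 2; this decomposition certifies tw(G) ≤ 2. Since 4–5–8–9–1–3–2–7–6–4 is a cycle in G, G is not acyclic. Forests are exactly the graphs of treewidth ≤ 1, so tw(G) ≥ 2. Combining the bounds, tw(G) = 2.

Treewidth 2.
Bags: B1 = {4, 5, 8}  B2 = {4, 8, 9}  B3 = {1, 4, 9}  B4 = {1, 3, 4}  B5 = {2, 3, 4}  B6 = {2, 4, 7}  B7 = {4, 6, 7}
Tree: B1–B2, B2–B3, B3–B4, B4–B5, B5–B6, B6–B7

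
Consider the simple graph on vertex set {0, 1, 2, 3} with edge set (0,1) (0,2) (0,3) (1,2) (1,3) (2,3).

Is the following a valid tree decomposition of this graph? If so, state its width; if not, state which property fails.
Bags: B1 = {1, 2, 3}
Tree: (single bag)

A tree decomposition must satisfy three properties: every vertex lies in some bag; for every edge, both endpoints lie together in some bag; and for every vertex, the bags containing it form a connected subtree. Here vertex 0 appears in no bag, so the decomposition is invalid.

No — vertex 0 appears in no bag.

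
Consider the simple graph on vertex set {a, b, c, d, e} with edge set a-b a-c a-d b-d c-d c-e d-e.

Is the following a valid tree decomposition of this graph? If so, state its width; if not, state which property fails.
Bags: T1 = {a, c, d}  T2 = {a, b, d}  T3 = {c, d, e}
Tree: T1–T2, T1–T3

Yes; width 2.

Vertex coverage: the bags together contain {a, b, c, d, e}, the full vertex set. Edge coverage: each edge of G has both endpoints in at least one bag. Running intersection: for every vertex, the bags containing it form a connected subtree. All three properties hold, so this is a valid tree decomposition of width max|bag| − 1 = 2, and hence tw(G) ≤ 2.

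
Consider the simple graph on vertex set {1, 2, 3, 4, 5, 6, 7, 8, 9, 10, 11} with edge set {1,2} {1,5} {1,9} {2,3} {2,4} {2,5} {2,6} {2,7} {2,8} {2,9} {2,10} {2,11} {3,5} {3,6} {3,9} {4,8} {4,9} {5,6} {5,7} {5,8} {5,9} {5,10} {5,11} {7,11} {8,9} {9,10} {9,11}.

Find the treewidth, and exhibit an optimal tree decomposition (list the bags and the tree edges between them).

The largest bag has 4 vertices, giving width 3; this decomposition certifies tw(G) ≤ 3. For the lower bound, the 4 vertices {2, 4, 8, 9} are pairwise adjacent, and any tree decomposition puts a clique entirely inside one bag — forcing width ≥ 3. Hence tw(G) = 3 exactly.

Treewidth 3.
One such decomposition:
Bags: B1 = {2, 3, 5, 9}  B2 = {2, 5, 8, 9}  B3 = {2, 5, 9, 11}  B4 = {2, 4, 8, 9}  B5 = {2, 5, 9, 10}  B6 = {1, 2, 5, 9}  B7 = {2, 5, 7, 11}  B8 = {2, 3, 5, 6}
Tree: B1–B2, B2–B3, B2–B4, B2–B5, B1–B6, B3–B7, B1–B8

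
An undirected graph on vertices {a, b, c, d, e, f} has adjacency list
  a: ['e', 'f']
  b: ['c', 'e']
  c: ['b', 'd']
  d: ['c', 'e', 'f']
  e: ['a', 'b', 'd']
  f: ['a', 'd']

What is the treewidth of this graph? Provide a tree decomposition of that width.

Treewidth 2.
One optimal decomposition is:
Bags: B1 = {a, e, f}  B2 = {d, e, f}  B3 = {b, d, e}  B4 = {b, c, d}
Tree: B1–B2, B2–B3, B3–B4

The largest bag has 3 vertices, giving width 2; this decomposition certifies tw(G) ≤ 2. Since a–f–d–e–a is a cycle in G, G is not acyclic. Forests are exactly the graphs of treewidth ≤ 1, so tw(G) ≥ 2. Combining the bounds, tw(G) = 2.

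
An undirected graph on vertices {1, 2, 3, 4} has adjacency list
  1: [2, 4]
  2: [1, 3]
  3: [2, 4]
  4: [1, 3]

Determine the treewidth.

2

A width-2 tree decomposition is:
Bags: B1 = {1, 2, 4}  B2 = {2, 3, 4}
Tree: B1–B2
Every bag has size at most 3, so the width is 3 − 1 = 2 and tw(G) ≤ 2. Since 2–1–4–3–2 is a cycle in G, G is not acyclic. Forests are exactly the graphs of treewidth ≤ 1, so tw(G) ≥ 2. The upper and lower bounds meet at 2, so that is the treewidth.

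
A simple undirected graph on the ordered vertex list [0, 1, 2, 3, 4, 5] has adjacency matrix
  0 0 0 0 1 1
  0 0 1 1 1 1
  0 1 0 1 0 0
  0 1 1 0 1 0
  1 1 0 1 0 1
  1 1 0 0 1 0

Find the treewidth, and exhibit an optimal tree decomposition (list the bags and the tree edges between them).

Each bag holds 3 vertices, so the decomposition has width 2, which upper-bounds the treewidth. For the lower bound, the 3 vertices {0, 4, 5} are pairwise adjacent, and any tree decomposition puts a clique entirely inside one bag — forcing width ≥ 2. The upper and lower bounds meet at 2, so that is the treewidth.

Treewidth 2.
One optimal decomposition is:
Bags: B1 = {1, 4, 5}  B2 = {0, 4, 5}  B3 = {1, 3, 4}  B4 = {1, 2, 3}
Tree: B1–B2, B1–B3, B3–B4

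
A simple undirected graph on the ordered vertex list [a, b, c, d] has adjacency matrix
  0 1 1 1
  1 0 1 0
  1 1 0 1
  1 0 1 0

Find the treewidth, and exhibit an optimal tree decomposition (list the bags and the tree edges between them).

Treewidth 2.
One such decomposition:
Bags: B1 = {a, b, c}  B2 = {a, c, d}
Tree: B1–B2

The largest bag has 3 vertices, giving width 2; this decomposition certifies tw(G) ≤ 2. For the lower bound, the 3 vertices {a, c, d} are pairwise adjacent, and any tree decomposition puts a clique entirely inside one bag — forcing width ≥ 2. Combining the bounds, tw(G) = 2.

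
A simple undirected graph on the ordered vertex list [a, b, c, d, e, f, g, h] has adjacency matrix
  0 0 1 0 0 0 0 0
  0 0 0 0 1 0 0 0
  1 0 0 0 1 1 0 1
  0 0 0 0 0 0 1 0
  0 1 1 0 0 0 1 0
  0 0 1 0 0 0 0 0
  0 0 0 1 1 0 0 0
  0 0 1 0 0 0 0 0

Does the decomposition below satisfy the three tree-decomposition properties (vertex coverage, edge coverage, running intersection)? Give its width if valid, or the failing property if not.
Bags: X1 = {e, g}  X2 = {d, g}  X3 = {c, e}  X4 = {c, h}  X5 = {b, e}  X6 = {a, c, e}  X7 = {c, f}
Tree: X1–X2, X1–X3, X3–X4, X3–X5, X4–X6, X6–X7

No — bags containing vertex e are not connected in the tree.

A tree decomposition must satisfy three properties: every vertex lies in some bag; for every edge, both endpoints lie together in some bag; and for every vertex, the bags containing it form a connected subtree. Here bags containing vertex e are not connected in the tree, so the decomposition is invalid.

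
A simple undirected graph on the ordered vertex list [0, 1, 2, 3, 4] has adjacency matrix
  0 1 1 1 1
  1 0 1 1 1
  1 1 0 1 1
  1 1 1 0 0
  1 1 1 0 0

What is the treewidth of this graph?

3

A width-3 tree decomposition is:
Bags: B1 = {0, 1, 2, 4}  B2 = {0, 1, 2, 3}
Tree: B1–B2
The largest bag has 4 vertices, giving width 3; this decomposition certifies tw(G) ≤ 3. For the lower bound, the 4 vertices {0, 1, 2, 3} are pairwise adjacent, and any tree decomposition puts a clique entirely inside one bag — forcing width ≥ 3. Therefore the treewidth is 3.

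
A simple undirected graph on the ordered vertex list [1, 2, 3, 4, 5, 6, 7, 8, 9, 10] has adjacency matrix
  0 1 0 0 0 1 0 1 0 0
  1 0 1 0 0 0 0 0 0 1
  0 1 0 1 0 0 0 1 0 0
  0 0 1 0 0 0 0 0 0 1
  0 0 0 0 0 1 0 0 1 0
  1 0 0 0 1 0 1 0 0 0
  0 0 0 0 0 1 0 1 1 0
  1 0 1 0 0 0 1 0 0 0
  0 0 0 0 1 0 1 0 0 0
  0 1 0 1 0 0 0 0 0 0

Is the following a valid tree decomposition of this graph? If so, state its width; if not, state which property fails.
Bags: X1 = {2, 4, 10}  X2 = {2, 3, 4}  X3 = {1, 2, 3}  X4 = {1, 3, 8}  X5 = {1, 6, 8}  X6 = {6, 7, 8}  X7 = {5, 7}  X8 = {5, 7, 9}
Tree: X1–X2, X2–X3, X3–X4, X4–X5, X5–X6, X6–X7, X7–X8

A tree decomposition must satisfy three properties: every vertex lies in some bag; for every edge, both endpoints lie together in some bag; and for every vertex, the bags containing it form a connected subtree. Here edge (6,5) lies in no bag, so the decomposition is invalid.

No — edge (6,5) lies in no bag.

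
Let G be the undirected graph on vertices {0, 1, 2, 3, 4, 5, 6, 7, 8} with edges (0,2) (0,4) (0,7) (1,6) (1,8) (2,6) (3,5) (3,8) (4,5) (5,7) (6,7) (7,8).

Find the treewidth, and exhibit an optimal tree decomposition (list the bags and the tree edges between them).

Treewidth 3.
Bags: B1 = {1, 3, 6, 8}  B2 = {3, 6, 7, 8}  B3 = {3, 5, 6, 7}  B4 = {2, 5, 6, 7}  B5 = {0, 2, 5, 7}  B6 = {0, 2, 4, 5}
Tree: B1–B2, B2–B3, B3–B4, B4–B5, B5–B6

The largest bag has 4 vertices, giving width 3; this decomposition certifies tw(G) ≤ 3. For the lower bound: the 4 vertex sets {1,3,8}, {6}, {7}, {0,2,4,5} are disjoint, each induces a connected subgraph, and every pair is joined by at least one edge of G. Contracting each set to a single vertex therefore yields K_{4} as a minor, and since treewidth is minor-monotone, tw(G) ≥ tw(K_{4}) = 3. Hence tw(G) = 3 exactly.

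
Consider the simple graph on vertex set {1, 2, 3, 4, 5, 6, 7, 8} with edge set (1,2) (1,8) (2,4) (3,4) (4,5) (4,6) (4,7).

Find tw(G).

A width-1 tree decomposition is:
Bags: B1 = {3, 4}  B2 = {2, 4}  B3 = {4, 6}  B4 = {4, 5}  B5 = {1, 2}  B6 = {1, 8}  B7 = {4, 7}
Tree: B1–B2, B1–B3, B3–B4, B2–B5, B5–B6, B1–B7
Each bag holds 2 vertices, so the decomposition has width 1, which upper-bounds the treewidth. Any graph with an edge has treewidth ≥ 1, and G has the edge 3–4. Hence tw(G) = 1 exactly.

1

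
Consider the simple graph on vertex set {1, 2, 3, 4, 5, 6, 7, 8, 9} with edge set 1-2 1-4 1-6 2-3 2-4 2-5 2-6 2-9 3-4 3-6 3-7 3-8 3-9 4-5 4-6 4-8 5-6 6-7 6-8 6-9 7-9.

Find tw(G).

A width-3 tree decomposition is:
Bags: B1 = {1, 2, 4, 6}  B2 = {2, 3, 4, 6}  B3 = {2, 3, 6, 9}  B4 = {2, 4, 5, 6}  B5 = {3, 4, 6, 8}  B6 = {3, 6, 7, 9}
Tree: B1–B2, B2–B3, B2–B4, B2–B5, B3–B6
The largest bag has 4 vertices, giving width 3; this decomposition certifies tw(G) ≤ 3. For the lower bound, the 4 vertices {3, 4, 6, 8} are pairwise adjacent, and any tree decomposition puts a clique entirely inside one bag — forcing width ≥ 3. Combining the bounds, tw(G) = 3.

3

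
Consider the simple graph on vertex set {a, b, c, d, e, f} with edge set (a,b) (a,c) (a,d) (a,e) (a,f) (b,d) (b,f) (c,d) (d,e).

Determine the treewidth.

A width-2 tree decomposition is:
Bags: B1 = {a, b, d}  B2 = {a, c, d}  B3 = {a, b, f}  B4 = {a, d, e}
Tree: B1–B2, B1–B3, B2–B4
Each bag holds 3 vertices, so the decomposition has width 2, which upper-bounds the treewidth. Conversely, {a, d, e} is a clique of size 3, and the vertices of any clique must share a bag in every tree decomposition; so some bag has ≥ 3 vertices and tw(G) ≥ 2. Combining the bounds, tw(G) = 2.

2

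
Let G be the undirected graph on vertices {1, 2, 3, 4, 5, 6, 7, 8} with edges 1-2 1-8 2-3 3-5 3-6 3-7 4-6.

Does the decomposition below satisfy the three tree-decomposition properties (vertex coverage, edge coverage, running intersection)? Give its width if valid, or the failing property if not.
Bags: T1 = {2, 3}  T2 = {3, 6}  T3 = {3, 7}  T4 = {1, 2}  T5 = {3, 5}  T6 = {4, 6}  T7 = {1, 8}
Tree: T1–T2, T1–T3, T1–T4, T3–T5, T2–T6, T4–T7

Checking the three conditions: (i) the bags cover all of {1, 2, 3, 4, 5, 6, 7, 8}; (ii) for each edge, some bag contains both endpoints; (iii) the bags containing any fixed vertex form a subtree. All hold, so the decomposition is valid with width 2 − 1 = 1.

Yes; width 1.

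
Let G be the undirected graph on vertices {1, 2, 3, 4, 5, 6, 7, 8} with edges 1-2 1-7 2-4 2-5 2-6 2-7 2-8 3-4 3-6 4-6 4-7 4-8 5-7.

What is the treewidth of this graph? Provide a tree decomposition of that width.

The largest bag has 3 vertices, giving width 2; this decomposition certifies tw(G) ≤ 2. Conversely, {1, 2, 7} is a clique of size 3, and the vertices of any clique must share a bag in every tree decomposition; so some bag has ≥ 3 vertices and tw(G) ≥ 2. Hence tw(G) = 2 exactly.

Treewidth 2.
Bags: B1 = {2, 4, 7}  B2 = {2, 5, 7}  B3 = {2, 4, 8}  B4 = {1, 2, 7}  B5 = {2, 4, 6}  B6 = {3, 4, 6}
Tree: B1–B2, B1–B3, B2–B4, B3–B5, B5–B6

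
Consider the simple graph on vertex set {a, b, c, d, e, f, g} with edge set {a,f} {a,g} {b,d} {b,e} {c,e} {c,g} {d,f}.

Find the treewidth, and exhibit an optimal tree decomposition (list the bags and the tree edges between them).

Every bag has size at most 3, so the width is 3 − 1 = 2 and tw(G) ≤ 2. Since b–d–f–a–g–c–e–b is a cycle in G, G is not acyclic. Forests are exactly the graphs of treewidth ≤ 1, so tw(G) ≥ 2. Combining the bounds, tw(G) = 2.

Treewidth 2.
One such decomposition:
Bags: B1 = {b, d, f}  B2 = {a, b, f}  B3 = {a, b, g}  B4 = {b, c, g}  B5 = {b, c, e}
Tree: B1–B2, B2–B3, B3–B4, B4–B5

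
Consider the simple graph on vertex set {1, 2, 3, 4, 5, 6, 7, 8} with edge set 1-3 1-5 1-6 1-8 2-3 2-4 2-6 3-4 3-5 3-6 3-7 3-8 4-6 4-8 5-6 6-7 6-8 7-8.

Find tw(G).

3

A width-3 tree decomposition is:
Bags: B1 = {3, 4, 6, 8}  B2 = {1, 3, 6, 8}  B3 = {1, 3, 5, 6}  B4 = {3, 6, 7, 8}  B5 = {2, 3, 4, 6}
Tree: B1–B2, B2–B3, B2–B4, B1–B5
Every bag has size at most 4, so the width is 4 − 1 = 3 and tw(G) ≤ 3. For the lower bound, the 4 vertices {1, 3, 6, 8} are pairwise adjacent, and any tree decomposition puts a clique entirely inside one bag — forcing width ≥ 3. Therefore the treewidth is 3.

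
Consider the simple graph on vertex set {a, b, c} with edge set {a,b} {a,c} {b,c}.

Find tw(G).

2

A width-2 tree decomposition is:
Bags: B1 = {a, b, c}
Tree: (single bag)
A single bag containing all 3 vertices is trivially a valid decomposition of width 2. For the lower bound, the 3 vertices {a, b, c} are pairwise adjacent, and any tree decomposition puts a clique entirely inside one bag — forcing width ≥ 2. Hence tw(G) = 2 exactly.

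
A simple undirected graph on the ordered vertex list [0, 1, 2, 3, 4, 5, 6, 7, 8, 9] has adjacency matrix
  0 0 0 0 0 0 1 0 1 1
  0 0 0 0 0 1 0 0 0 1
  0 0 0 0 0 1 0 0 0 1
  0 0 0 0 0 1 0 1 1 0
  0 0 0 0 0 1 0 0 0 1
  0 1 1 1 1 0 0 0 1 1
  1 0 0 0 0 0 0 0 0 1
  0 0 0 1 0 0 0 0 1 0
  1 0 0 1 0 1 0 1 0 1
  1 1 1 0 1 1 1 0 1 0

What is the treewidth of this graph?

2

A width-2 tree decomposition is:
Bags: B1 = {4, 5, 9}  B2 = {2, 5, 9}  B3 = {5, 8, 9}  B4 = {3, 5, 8}  B5 = {1, 5, 9}  B6 = {3, 7, 8}  B7 = {0, 8, 9}  B8 = {0, 6, 9}
Tree: B1–B2, B1–B3, B3–B4, B1–B5, B4–B6, B3–B7, B7–B8
Every bag has size at most 3, so the width is 3 − 1 = 2 and tw(G) ≤ 2. Conversely, {0, 8, 9} is a clique of size 3, and the vertices of any clique must share a bag in every tree decomposition; so some bag has ≥ 3 vertices and tw(G) ≥ 2. The upper and lower bounds meet at 2, so that is the treewidth.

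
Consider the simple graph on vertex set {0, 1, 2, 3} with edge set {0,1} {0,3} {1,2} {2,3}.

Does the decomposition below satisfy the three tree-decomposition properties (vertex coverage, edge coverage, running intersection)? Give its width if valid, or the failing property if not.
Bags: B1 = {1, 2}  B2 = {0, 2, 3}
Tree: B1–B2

A tree decomposition must satisfy three properties: every vertex lies in some bag; for every edge, both endpoints lie together in some bag; and for every vertex, the bags containing it form a connected subtree. Here edge (0,1) lies in no bag, so the decomposition is invalid.

No — edge (0,1) lies in no bag.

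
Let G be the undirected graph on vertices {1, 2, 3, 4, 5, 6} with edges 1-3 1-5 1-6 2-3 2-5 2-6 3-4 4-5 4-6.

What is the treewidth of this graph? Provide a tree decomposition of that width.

Every bag has size at most 4, so the width is 4 − 1 = 3 and tw(G) ≤ 3. For the lower bound: the 4 vertex sets {1,6}, {2,3}, {5}, {4} are disjoint, each induces a connected subgraph, and every pair is joined by at least one edge of G. Contracting each set to a single vertex therefore yields K_{4} as a minor, and since treewidth is minor-monotone, tw(G) ≥ tw(K_{4}) = 3. Therefore the treewidth is 3.

Treewidth 3.
One such decomposition:
Bags: B1 = {1, 3, 5, 6}  B2 = {2, 3, 5, 6}  B3 = {3, 4, 5, 6}
Tree: B1–B2, B2–B3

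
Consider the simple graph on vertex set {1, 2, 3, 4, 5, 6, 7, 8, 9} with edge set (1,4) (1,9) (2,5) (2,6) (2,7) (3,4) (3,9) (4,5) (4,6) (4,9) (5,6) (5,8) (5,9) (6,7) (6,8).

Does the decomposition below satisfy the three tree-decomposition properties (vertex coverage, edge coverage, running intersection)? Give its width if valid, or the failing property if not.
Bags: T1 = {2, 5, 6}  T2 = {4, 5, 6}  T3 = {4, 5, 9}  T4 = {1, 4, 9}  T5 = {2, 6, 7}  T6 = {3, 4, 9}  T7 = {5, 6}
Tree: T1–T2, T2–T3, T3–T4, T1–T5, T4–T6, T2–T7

No — vertex 8 appears in no bag.

A tree decomposition must satisfy three properties: every vertex lies in some bag; for every edge, both endpoints lie together in some bag; and for every vertex, the bags containing it form a connected subtree. Here vertex 8 appears in no bag, so the decomposition is invalid.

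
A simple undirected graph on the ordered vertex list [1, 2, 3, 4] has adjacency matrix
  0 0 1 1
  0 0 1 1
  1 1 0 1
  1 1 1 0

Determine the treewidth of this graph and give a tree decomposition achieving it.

Treewidth 2.
Bags: B1 = {2, 3, 4}  B2 = {1, 3, 4}
Tree: B1–B2

Each bag holds 3 vertices, so the decomposition has width 2, which upper-bounds the treewidth. Conversely, {1, 3, 4} is a clique of size 3, and the vertices of any clique must share a bag in every tree decomposition; so some bag has ≥ 3 vertices and tw(G) ≥ 2. The upper and lower bounds meet at 2, so that is the treewidth.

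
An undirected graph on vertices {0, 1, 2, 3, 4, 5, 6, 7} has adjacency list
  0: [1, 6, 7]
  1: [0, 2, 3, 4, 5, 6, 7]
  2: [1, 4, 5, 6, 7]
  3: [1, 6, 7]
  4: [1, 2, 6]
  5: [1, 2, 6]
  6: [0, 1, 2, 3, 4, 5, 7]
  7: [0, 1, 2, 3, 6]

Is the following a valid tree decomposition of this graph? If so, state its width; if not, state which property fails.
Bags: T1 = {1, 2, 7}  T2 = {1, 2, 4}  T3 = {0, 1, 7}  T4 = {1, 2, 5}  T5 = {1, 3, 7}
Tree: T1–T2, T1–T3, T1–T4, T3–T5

No — vertex 6 appears in no bag.

A tree decomposition must satisfy three properties: every vertex lies in some bag; for every edge, both endpoints lie together in some bag; and for every vertex, the bags containing it form a connected subtree. Here vertex 6 appears in no bag, so the decomposition is invalid.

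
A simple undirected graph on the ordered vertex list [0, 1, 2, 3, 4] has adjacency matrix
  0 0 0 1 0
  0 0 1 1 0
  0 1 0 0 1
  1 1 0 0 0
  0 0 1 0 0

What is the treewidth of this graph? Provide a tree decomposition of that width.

Treewidth 1.
One optimal decomposition is:
Bags: B1 = {1, 2}  B2 = {1, 3}  B3 = {2, 4}  B4 = {0, 3}
Tree: B1–B2, B1–B3, B2–B4

The largest bag has 2 vertices, giving width 1; this decomposition certifies tw(G) ≤ 1. Any graph with an edge has treewidth ≥ 1, and G has the edge 2–1. The upper and lower bounds meet at 1, so that is the treewidth.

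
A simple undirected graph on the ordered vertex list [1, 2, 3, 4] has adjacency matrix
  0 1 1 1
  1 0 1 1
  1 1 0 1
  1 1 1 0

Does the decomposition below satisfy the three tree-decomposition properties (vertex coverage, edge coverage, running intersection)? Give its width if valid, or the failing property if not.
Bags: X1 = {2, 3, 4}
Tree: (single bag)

No — vertex 1 appears in no bag.

A tree decomposition must satisfy three properties: every vertex lies in some bag; for every edge, both endpoints lie together in some bag; and for every vertex, the bags containing it form a connected subtree. Here vertex 1 appears in no bag, so the decomposition is invalid.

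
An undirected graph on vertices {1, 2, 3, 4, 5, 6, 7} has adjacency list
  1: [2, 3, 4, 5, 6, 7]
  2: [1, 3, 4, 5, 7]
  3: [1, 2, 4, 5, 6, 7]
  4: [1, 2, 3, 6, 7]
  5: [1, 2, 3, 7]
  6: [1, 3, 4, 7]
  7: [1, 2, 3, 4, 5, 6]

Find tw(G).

4

A width-4 tree decomposition is:
Bags: B1 = {1, 2, 3, 5, 7}  B2 = {1, 2, 3, 4, 7}  B3 = {1, 3, 4, 6, 7}
Tree: B1–B2, B2–B3
The largest bag has 5 vertices, giving width 4; this decomposition certifies tw(G) ≤ 4. Conversely, {1, 2, 3, 4, 7} is a clique of size 5, and the vertices of any clique must share a bag in every tree decomposition; so some bag has ≥ 5 vertices and tw(G) ≥ 4. The upper and lower bounds meet at 4, so that is the treewidth.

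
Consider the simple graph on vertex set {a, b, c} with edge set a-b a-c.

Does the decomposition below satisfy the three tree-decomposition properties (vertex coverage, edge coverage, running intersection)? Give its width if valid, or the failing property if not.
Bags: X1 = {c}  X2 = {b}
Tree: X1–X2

A tree decomposition must satisfy three properties: every vertex lies in some bag; for every edge, both endpoints lie together in some bag; and for every vertex, the bags containing it form a connected subtree. Here vertex a appears in no bag, so the decomposition is invalid.

No — vertex a appears in no bag.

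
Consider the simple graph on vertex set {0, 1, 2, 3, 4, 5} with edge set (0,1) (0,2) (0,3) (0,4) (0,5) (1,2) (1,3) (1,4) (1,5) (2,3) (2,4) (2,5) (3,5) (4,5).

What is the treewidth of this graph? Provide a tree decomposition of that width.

Treewidth 4.
One such decomposition:
Bags: B1 = {0, 1, 2, 4, 5}  B2 = {0, 1, 2, 3, 5}
Tree: B1–B2

The largest bag has 5 vertices, giving width 4; this decomposition certifies tw(G) ≤ 4. Conversely, {0, 1, 2, 3, 5} is a clique of size 5, and the vertices of any clique must share a bag in every tree decomposition; so some bag has ≥ 5 vertices and tw(G) ≥ 4. Combining the bounds, tw(G) = 4.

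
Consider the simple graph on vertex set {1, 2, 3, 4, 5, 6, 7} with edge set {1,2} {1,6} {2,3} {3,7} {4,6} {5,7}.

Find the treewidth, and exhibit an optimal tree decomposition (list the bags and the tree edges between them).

Treewidth 1.
One such decomposition:
Bags: B1 = {4, 6}  B2 = {1, 6}  B3 = {1, 2}  B4 = {2, 3}  B5 = {3, 7}  B6 = {5, 7}
Tree: B1–B2, B2–B3, B3–B4, B4–B5, B5–B6

The largest bag has 2 vertices, giving width 1; this decomposition certifies tw(G) ≤ 1. Any graph with an edge has treewidth ≥ 1, and G has the edge 4–6. The upper and lower bounds meet at 1, so that is the treewidth.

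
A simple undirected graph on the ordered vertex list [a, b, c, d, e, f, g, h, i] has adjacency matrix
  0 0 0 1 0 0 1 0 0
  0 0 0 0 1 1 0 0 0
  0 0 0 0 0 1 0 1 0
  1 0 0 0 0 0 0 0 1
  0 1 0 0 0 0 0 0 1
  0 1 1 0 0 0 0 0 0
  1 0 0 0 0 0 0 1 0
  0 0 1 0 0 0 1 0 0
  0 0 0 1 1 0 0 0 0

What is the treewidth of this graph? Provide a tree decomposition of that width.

Treewidth 2.
Bags: B1 = {b, e, i}  B2 = {b, d, i}  B3 = {a, b, d}  B4 = {a, b, g}  B5 = {b, g, h}  B6 = {b, c, h}  B7 = {b, c, f}
Tree: B1–B2, B2–B3, B3–B4, B4–B5, B5–B6, B6–B7

Every bag has size at most 3, so the width is 3 − 1 = 2 and tw(G) ≤ 2. The edges b–e–i–d–a–g–h–c–f–b form a cycle, so G is not a tree and its treewidth is at least 2. The upper and lower bounds meet at 2, so that is the treewidth.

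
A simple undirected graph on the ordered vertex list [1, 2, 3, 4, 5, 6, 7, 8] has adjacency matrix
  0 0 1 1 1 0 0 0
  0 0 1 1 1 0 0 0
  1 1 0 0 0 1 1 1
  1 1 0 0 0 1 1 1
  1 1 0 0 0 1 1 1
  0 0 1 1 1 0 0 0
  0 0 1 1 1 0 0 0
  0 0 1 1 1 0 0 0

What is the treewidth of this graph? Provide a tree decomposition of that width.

Every bag has size at most 4, so the width is 4 − 1 = 3 and tw(G) ≤ 3. For the lower bound: the 4 vertex sets {3,7}, {1,4}, {5}, {2} are disjoint, each induces a connected subgraph, and every pair is joined by at least one edge of G. Contracting each set to a single vertex therefore yields K_{4} as a minor, and since treewidth is minor-monotone, tw(G) ≥ tw(K_{4}) = 3. The upper and lower bounds meet at 3, so that is the treewidth.

Treewidth 3.
Bags: B1 = {3, 4, 5, 7}  B2 = {1, 3, 4, 5}  B3 = {2, 3, 4, 5}  B4 = {3, 4, 5, 8}  B5 = {3, 4, 5, 6}
Tree: B1–B2, B2–B3, B3–B4, B4–B5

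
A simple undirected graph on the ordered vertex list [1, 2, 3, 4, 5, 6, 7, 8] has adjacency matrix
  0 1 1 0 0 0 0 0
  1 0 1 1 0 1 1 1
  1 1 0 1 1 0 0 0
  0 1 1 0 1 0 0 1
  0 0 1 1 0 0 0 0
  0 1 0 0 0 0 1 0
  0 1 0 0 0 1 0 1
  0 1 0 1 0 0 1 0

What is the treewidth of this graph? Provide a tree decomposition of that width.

Treewidth 2.
One optimal decomposition is:
Bags: B1 = {2, 4, 8}  B2 = {2, 7, 8}  B3 = {2, 3, 4}  B4 = {1, 2, 3}  B5 = {3, 4, 5}  B6 = {2, 6, 7}
Tree: B1–B2, B1–B3, B3–B4, B3–B5, B2–B6

Each bag holds 3 vertices, so the decomposition has width 2, which upper-bounds the treewidth. On the other hand G contains the 3-clique {2, 4, 8}. A clique must lie in a single bag of any decomposition, so no decomposition can have width below 2. The upper and lower bounds meet at 2, so that is the treewidth.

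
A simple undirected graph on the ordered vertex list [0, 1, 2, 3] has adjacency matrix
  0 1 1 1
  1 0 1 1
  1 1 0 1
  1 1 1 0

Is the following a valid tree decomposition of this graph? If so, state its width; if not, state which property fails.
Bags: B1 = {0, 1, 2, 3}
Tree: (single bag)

Vertex coverage: the bags together contain {0, 1, 2, 3}, the full vertex set. Edge coverage: each edge of G has both endpoints in at least one bag. Running intersection: for every vertex, the bags containing it form a connected subtree. All three properties hold, so this is a valid tree decomposition of width max|bag| − 1 = 3, and hence tw(G) ≤ 3.

Yes; width 3.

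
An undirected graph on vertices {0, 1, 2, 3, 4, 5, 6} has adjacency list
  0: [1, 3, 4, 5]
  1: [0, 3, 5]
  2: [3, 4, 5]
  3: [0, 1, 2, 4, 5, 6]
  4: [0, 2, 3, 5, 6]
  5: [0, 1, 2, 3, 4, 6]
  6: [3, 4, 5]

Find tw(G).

3

A width-3 tree decomposition is:
Bags: B1 = {0, 3, 4, 5}  B2 = {0, 1, 3, 5}  B3 = {2, 3, 4, 5}  B4 = {3, 4, 5, 6}
Tree: B1–B2, B1–B3, B3–B4
Every bag has size at most 4, so the width is 4 − 1 = 3 and tw(G) ≤ 3. Conversely, {0, 1, 3, 5} is a clique of size 4, and the vertices of any clique must share a bag in every tree decomposition; so some bag has ≥ 4 vertices and tw(G) ≥ 3. Combining the bounds, tw(G) = 3.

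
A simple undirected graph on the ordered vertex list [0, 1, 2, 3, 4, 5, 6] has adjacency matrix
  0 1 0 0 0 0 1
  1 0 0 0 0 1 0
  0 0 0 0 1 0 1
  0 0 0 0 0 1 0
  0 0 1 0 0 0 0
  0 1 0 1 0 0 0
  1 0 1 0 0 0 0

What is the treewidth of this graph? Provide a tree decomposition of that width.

Treewidth 1.
One such decomposition:
Bags: B1 = {3, 5}  B2 = {1, 5}  B3 = {0, 1}  B4 = {0, 6}  B5 = {2, 6}  B6 = {2, 4}
Tree: B1–B2, B2–B3, B3–B4, B4–B5, B5–B6

Every bag has size at most 2, so the width is 2 − 1 = 1 and tw(G) ≤ 1. Since G has at least one edge (e.g. 3–5), it is not an edgeless graph, so tw(G) ≥ 1. Therefore the treewidth is 1.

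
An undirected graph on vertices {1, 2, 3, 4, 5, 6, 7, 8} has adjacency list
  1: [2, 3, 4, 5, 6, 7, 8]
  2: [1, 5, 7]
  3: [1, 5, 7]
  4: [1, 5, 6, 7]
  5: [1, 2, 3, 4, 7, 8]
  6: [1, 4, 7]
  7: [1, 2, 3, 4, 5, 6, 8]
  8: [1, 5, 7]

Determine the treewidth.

3

A width-3 tree decomposition is:
Bags: B1 = {1, 5, 7, 8}  B2 = {1, 4, 5, 7}  B3 = {1, 2, 5, 7}  B4 = {1, 4, 6, 7}  B5 = {1, 3, 5, 7}
Tree: B1–B2, B1–B3, B2–B4, B3–B5
Each bag holds 4 vertices, so the decomposition has width 3, which upper-bounds the treewidth. On the other hand G contains the 4-clique {1, 5, 7, 8}. A clique must lie in a single bag of any decomposition, so no decomposition can have width below 3. Therefore the treewidth is 3.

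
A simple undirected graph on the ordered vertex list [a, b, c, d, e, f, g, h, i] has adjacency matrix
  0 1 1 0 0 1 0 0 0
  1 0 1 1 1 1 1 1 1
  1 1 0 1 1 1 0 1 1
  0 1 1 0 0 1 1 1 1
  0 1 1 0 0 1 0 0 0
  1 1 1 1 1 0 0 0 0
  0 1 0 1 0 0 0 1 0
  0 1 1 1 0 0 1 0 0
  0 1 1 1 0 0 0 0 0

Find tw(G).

3

A width-3 tree decomposition is:
Bags: B1 = {b, c, d, i}  B2 = {b, c, d, h}  B3 = {b, c, d, f}  B4 = {a, b, c, f}  B5 = {b, c, e, f}  B6 = {b, d, g, h}
Tree: B1–B2, B1–B3, B3–B4, B3–B5, B2–B6
Each bag holds 4 vertices, so the decomposition has width 3, which upper-bounds the treewidth. For the lower bound, the 4 vertices {b, d, g, h} are pairwise adjacent, and any tree decomposition puts a clique entirely inside one bag — forcing width ≥ 3. Combining the bounds, tw(G) = 3.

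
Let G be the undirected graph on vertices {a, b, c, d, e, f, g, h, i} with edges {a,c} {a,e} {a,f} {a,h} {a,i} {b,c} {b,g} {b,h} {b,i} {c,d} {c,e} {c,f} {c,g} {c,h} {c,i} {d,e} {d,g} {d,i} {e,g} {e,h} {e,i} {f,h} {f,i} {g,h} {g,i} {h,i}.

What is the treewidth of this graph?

A width-4 tree decomposition is:
Bags: B1 = {a, c, e, h, i}  B2 = {c, e, g, h, i}  B3 = {b, c, g, h, i}  B4 = {c, d, e, g, i}  B5 = {a, c, f, h, i}
Tree: B1–B2, B2–B3, B2–B4, B1–B5
The largest bag has 5 vertices, giving width 4; this decomposition certifies tw(G) ≤ 4. For the lower bound, the 5 vertices {c, d, e, g, i} are pairwise adjacent, and any tree decomposition puts a clique entirely inside one bag — forcing width ≥ 4. Combining the bounds, tw(G) = 4.

4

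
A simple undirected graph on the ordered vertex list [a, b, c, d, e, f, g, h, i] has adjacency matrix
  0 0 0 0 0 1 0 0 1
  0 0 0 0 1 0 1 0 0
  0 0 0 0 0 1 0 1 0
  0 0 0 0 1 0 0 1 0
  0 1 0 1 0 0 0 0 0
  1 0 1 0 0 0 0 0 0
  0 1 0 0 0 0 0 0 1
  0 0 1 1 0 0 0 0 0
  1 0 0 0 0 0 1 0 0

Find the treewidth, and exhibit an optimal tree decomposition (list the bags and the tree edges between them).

Treewidth 2.
Bags: B1 = {c, d, h}  B2 = {c, d, e}  B3 = {b, c, e}  B4 = {b, c, g}  B5 = {c, g, i}  B6 = {a, c, i}  B7 = {a, c, f}
Tree: B1–B2, B2–B3, B3–B4, B4–B5, B5–B6, B6–B7

The largest bag has 3 vertices, giving width 2; this decomposition certifies tw(G) ≤ 2. For the lower bound, G contains the cycle c–h–d–e–b–g–i–a–f–c, so G is not a forest; only forests have treewidth ≤ 1, hence tw(G) ≥ 2. The upper and lower bounds meet at 2, so that is the treewidth.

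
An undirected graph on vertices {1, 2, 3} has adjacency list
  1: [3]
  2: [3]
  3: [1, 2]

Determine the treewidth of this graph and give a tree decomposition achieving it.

Every bag has size at most 2, so the width is 2 − 1 = 1 and tw(G) ≤ 1. Since G has at least one edge (e.g. 2–3), it is not an edgeless graph, so tw(G) ≥ 1. The upper and lower bounds meet at 1, so that is the treewidth.

Treewidth 1.
One optimal decomposition is:
Bags: B1 = {2, 3}  B2 = {1, 3}
Tree: B1–B2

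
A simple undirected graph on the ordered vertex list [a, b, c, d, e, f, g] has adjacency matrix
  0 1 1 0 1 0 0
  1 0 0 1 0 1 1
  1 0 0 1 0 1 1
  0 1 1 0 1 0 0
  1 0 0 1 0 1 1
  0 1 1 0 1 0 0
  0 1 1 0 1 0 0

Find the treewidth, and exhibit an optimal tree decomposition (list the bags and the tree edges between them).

Treewidth 3.
One such decomposition:
Bags: B1 = {b, c, d, e}  B2 = {a, b, c, e}  B3 = {b, c, e, f}  B4 = {b, c, e, g}
Tree: B1–B2, B2–B3, B3–B4

Each bag holds 4 vertices, so the decomposition has width 3, which upper-bounds the treewidth. For the lower bound: the 4 vertex sets {c,d}, {a,e}, {b}, {f} are disjoint, each induces a connected subgraph, and every pair is joined by at least one edge of G. Contracting each set to a single vertex therefore yields K_{4} as a minor, and since treewidth is minor-monotone, tw(G) ≥ tw(K_{4}) = 3. Combining the bounds, tw(G) = 3.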